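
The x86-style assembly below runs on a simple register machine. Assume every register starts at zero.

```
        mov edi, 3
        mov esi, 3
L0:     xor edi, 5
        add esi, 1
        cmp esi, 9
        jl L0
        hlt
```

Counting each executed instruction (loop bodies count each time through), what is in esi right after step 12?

after mov edi, 3: edi=3
after mov esi, 3: esi=3
after xor edi, 5: edi=3^5=6
after add esi, 1: esi=3+1=4
cmp esi, 9  (cmp 4,9)
jl L0: taken
after xor edi, 5: edi=6^5=3
after add esi, 1: esi=4+1=5
cmp esi, 9  (cmp 5,9)
jl L0: taken
after xor edi, 5: edi=3^5=6
after add esi, 1: esi=5+1=6
After step 12: esi = 6.

6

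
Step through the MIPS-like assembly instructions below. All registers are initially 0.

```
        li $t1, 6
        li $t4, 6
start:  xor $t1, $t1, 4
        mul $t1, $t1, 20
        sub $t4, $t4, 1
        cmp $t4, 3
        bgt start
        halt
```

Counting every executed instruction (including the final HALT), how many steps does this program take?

li $t1, 6 → $t1=6
li $t4, 6 → $t4=6
xor $t1, $t1, 4 → $t1=6^4=2
mul $t1, $t1, 20 → $t1=2*20=40
sub $t4, $t4, 1 → $t4=6-1=5
cmp $t4, 3  (cmp 5,3)
bgt start: taken
xor $t1, $t1, 4 → $t1=40^4=44
mul $t1, $t1, 20 → $t1=44*20=880
sub $t4, $t4, 1 → $t4=5-1=4
cmp $t4, 3  (cmp 4,3)
bgt start: taken
xor $t1, $t1, 4 → $t1=880^4=884
mul $t1, $t1, 20 → $t1=884*20=17680
sub $t4, $t4, 1 → $t4=4-1=3
cmp $t4, 3  (cmp 3,3)
bgt start: not taken
halt.
Total executed instructions: 18.

18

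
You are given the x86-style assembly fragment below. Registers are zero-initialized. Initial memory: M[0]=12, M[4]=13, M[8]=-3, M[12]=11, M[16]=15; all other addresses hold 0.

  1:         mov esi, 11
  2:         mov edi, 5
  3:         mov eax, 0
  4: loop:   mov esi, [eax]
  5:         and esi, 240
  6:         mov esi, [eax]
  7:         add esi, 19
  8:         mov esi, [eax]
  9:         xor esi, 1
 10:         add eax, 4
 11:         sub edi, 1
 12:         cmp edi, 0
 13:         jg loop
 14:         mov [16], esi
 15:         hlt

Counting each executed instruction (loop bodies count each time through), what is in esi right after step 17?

mov esi, 11 → esi=11
mov edi, 5 → edi=5
mov eax, 0 → eax=0
mov esi, [eax] → esi=M[0]=12
and esi, 240 → esi=12&240=0
mov esi, [eax] → esi=M[0]=12
add esi, 19 → esi=12+19=31
mov esi, [eax] → esi=M[0]=12
xor esi, 1 → esi=12^1=13
add eax, 4 → eax=0+4=4
sub edi, 1 → edi=5-1=4
cmp edi, 0  (cmp 4,0)
jg loop: taken
mov esi, [eax] → esi=M[4]=13
and esi, 240 → esi=13&240=0
mov esi, [eax] → esi=M[4]=13
add esi, 19 → esi=13+19=32
After step 17: esi = 32.

32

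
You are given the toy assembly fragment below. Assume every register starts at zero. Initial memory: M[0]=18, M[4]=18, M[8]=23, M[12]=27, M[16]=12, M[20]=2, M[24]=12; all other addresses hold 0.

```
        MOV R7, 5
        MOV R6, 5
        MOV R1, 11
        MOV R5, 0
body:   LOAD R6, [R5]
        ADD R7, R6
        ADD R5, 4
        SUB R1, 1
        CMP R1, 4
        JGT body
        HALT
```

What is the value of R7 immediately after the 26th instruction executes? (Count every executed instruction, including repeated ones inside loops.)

MOV R7, 5 → R7=5
MOV R6, 5 → R6=5
MOV R1, 11 → R1=11
MOV R5, 0 → R5=0
LOAD R6, [R5] → R6=M[0]=18
ADD R7, R6 → R7=5+18=23
ADD R5, 4 → R5=0+4=4
SUB R1, 1 → R1=11-1=10
CMP R1, 4  (cmp 10,4)
JGT body: taken
LOAD R6, [R5] → R6=M[4]=18
ADD R7, R6 → R7=23+18=41
ADD R5, 4 → R5=4+4=8
SUB R1, 1 → R1=10-1=9
CMP R1, 4  (cmp 9,4)
JGT body: taken
LOAD R6, [R5] → R6=M[8]=23
ADD R7, R6 → R7=41+23=64
ADD R5, 4 → R5=8+4=12
SUB R1, 1 → R1=9-1=8
CMP R1, 4  (cmp 8,4)
JGT body: taken
LOAD R6, [R5] → R6=M[12]=27
ADD R7, R6 → R7=64+27=91
ADD R5, 4 → R5=12+4=16
SUB R1, 1 → R1=8-1=7
After step 26: R7 = 91.

91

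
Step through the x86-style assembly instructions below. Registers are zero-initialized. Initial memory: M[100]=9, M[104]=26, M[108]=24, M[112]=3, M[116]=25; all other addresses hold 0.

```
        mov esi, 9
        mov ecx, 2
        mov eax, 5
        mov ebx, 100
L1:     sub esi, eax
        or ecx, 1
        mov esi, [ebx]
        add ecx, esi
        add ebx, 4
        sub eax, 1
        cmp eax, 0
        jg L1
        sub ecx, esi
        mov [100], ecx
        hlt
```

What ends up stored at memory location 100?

esi=9
ecx=2
eax=5
ebx=100
esi=9-5=4
ecx=2|1=3
esi=M[100]=9
ecx=3+9=12
ebx=100+4=104
eax=5-1=4
cmp eax, 0  (cmp 4,0)
jg L1: taken
esi=9-4=5
ecx=12|1=13
esi=M[104]=26
ecx=13+26=39
ebx=104+4=108
eax=4-1=3
cmp eax, 0  (cmp 3,0)
jg L1: taken
esi=26-3=23
ecx=39|1=39
esi=M[108]=24
ecx=39+24=63
ebx=108+4=112
eax=3-1=2
cmp eax, 0  (cmp 2,0)
jg L1: taken
esi=24-2=22
ecx=63|1=63
esi=M[112]=3
ecx=63+3=66
ebx=112+4=116
eax=2-1=1
cmp eax, 0  (cmp 1,0)
jg L1: taken
esi=3-1=2
ecx=66|1=67
esi=M[116]=25
ecx=67+25=92
ebx=116+4=120
eax=1-1=0
cmp eax, 0  (cmp 0,0)
jg L1: not taken
ecx=92-25=67
mov [100], ecx → M[100]=67
halt.

67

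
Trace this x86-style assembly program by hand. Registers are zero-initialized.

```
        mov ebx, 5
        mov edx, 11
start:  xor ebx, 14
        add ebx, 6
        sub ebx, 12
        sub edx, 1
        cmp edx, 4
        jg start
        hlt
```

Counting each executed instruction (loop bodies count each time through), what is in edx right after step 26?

7

after mov ebx, 5: ebx=5
after mov edx, 11: edx=11
after xor ebx, 14: ebx=5^14=11
after add ebx, 6: ebx=11+6=17
after sub ebx, 12: ebx=17-12=5
after sub edx, 1: edx=11-1=10
cmp edx, 4  (cmp 10,4)
jg start: taken
after xor ebx, 14: ebx=5^14=11
after add ebx, 6: ebx=11+6=17
after sub ebx, 12: ebx=17-12=5
after sub edx, 1: edx=10-1=9
cmp edx, 4  (cmp 9,4)
jg start: taken
after xor ebx, 14: ebx=5^14=11
after add ebx, 6: ebx=11+6=17
after sub ebx, 12: ebx=17-12=5
after sub edx, 1: edx=9-1=8
cmp edx, 4  (cmp 8,4)
jg start: taken
after xor ebx, 14: ebx=5^14=11
after add ebx, 6: ebx=11+6=17
after sub ebx, 12: ebx=17-12=5
after sub edx, 1: edx=8-1=7
cmp edx, 4  (cmp 7,4)
jg start: taken
After step 26: edx = 7.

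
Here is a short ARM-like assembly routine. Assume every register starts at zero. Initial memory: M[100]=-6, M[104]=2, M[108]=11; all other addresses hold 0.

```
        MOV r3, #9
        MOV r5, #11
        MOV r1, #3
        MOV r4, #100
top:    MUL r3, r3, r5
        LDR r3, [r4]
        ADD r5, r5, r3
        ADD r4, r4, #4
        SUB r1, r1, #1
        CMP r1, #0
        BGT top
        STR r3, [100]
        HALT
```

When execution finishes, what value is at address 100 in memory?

11

MOV r3, #9 → r3=9
MOV r5, #11 → r5=11
MOV r1, #3 → r1=3
MOV r4, #100 → r4=100
MUL r3, r3, r5 → r3=9*11=99
LDR r3, [r4] → r3=M[100]=-6
ADD r5, r5, r3 → r5=11+(-6)=5
ADD r4, r4, #4 → r4=100+4=104
SUB r1, r1, #1 → r1=3-1=2
CMP r1, #0  (cmp 2,0)
BGT top: taken
MUL r3, r3, r5 → r3=(-6)*5=-30
LDR r3, [r4] → r3=M[104]=2
ADD r5, r5, r3 → r5=5+2=7
ADD r4, r4, #4 → r4=104+4=108
SUB r1, r1, #1 → r1=2-1=1
CMP r1, #0  (cmp 1,0)
BGT top: taken
MUL r3, r3, r5 → r3=2*7=14
LDR r3, [r4] → r3=M[108]=11
ADD r5, r5, r3 → r5=7+11=18
ADD r4, r4, #4 → r4=108+4=112
SUB r1, r1, #1 → r1=1-1=0
CMP r1, #0  (cmp 0,0)
BGT top: not taken
STR r3, [100] → M[100]=11
halt.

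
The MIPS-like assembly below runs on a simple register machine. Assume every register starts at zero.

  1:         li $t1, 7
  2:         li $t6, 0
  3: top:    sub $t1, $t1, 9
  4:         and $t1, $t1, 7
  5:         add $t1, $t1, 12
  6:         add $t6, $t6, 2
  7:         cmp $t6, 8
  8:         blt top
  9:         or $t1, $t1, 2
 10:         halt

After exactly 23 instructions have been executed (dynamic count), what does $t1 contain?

19

li $t1, 7 → $t1=7
li $t6, 0 → $t6=0
sub $t1, $t1, 9 → $t1=7-9=-2
and $t1, $t1, 7 → $t1=(-2)&7=6
add $t1, $t1, 12 → $t1=6+12=18
add $t6, $t6, 2 → $t6=0+2=2
cmp $t6, 8  (cmp 2,8)
blt top: taken
sub $t1, $t1, 9 → $t1=18-9=9
and $t1, $t1, 7 → $t1=9&7=1
add $t1, $t1, 12 → $t1=1+12=13
add $t6, $t6, 2 → $t6=2+2=4
cmp $t6, 8  (cmp 4,8)
blt top: taken
sub $t1, $t1, 9 → $t1=13-9=4
and $t1, $t1, 7 → $t1=4&7=4
add $t1, $t1, 12 → $t1=4+12=16
add $t6, $t6, 2 → $t6=4+2=6
cmp $t6, 8  (cmp 6,8)
blt top: taken
sub $t1, $t1, 9 → $t1=16-9=7
and $t1, $t1, 7 → $t1=7&7=7
add $t1, $t1, 12 → $t1=7+12=19
After step 23: $t1 = 19.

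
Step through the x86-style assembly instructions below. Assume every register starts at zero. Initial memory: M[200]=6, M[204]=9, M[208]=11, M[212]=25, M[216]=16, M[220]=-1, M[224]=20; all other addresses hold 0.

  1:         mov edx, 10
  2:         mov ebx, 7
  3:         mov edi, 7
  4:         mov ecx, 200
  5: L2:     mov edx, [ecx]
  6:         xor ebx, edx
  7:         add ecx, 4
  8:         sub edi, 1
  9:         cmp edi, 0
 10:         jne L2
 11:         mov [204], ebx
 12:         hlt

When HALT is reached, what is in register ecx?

after mov edx, 10: edx=10
after mov ebx, 7: ebx=7
after mov edi, 7: edi=7
after mov ecx, 200: ecx=200
after mov edx, [ecx]: edx=M[200]=6
after xor ebx, edx: ebx=7^6=1
after add ecx, 4: ecx=200+4=204
after sub edi, 1: edi=7-1=6
cmp edi, 0  (cmp 6,0)
jne L2: taken
after mov edx, [ecx]: edx=M[204]=9
after xor ebx, edx: ebx=1^9=8
after add ecx, 4: ecx=204+4=208
after sub edi, 1: edi=6-1=5
cmp edi, 0  (cmp 5,0)
jne L2: taken
after mov edx, [ecx]: edx=M[208]=11
after xor ebx, edx: ebx=8^11=3
after add ecx, 4: ecx=208+4=212
after sub edi, 1: edi=5-1=4
cmp edi, 0  (cmp 4,0)
jne L2: taken
after mov edx, [ecx]: edx=M[212]=25
after xor ebx, edx: ebx=3^25=26
after add ecx, 4: ecx=212+4=216
after sub edi, 1: edi=4-1=3
cmp edi, 0  (cmp 3,0)
jne L2: taken
after mov edx, [ecx]: edx=M[216]=16
after xor ebx, edx: ebx=26^16=10
after add ecx, 4: ecx=216+4=220
after sub edi, 1: edi=3-1=2
cmp edi, 0  (cmp 2,0)
jne L2: taken
after mov edx, [ecx]: edx=M[220]=-1
after xor ebx, edx: ebx=10^(-1)=-11
after add ecx, 4: ecx=220+4=224
after sub edi, 1: edi=2-1=1
cmp edi, 0  (cmp 1,0)
jne L2: taken
after mov edx, [ecx]: edx=M[224]=20
after xor ebx, edx: ebx=(-11)^20=-31
after add ecx, 4: ecx=224+4=228
after sub edi, 1: edi=1-1=0
cmp edi, 0  (cmp 0,0)
jne L2: not taken
mov [204], ebx → M[204]=-31
halt.

228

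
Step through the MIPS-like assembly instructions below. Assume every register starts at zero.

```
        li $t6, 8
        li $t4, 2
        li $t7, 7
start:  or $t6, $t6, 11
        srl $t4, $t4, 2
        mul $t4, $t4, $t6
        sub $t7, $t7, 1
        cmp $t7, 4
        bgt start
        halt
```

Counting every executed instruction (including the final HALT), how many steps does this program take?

after li $t6, 8: $t6=8
after li $t4, 2: $t4=2
after li $t7, 7: $t7=7
after or $t6, $t6, 11: $t6=8|11=11
after srl $t4, $t4, 2: $t4=2>>2=0
after mul $t4, $t4, $t6: $t4=0*11=0
after sub $t7, $t7, 1: $t7=7-1=6
cmp $t7, 4  (cmp 6,4)
bgt start: taken
after or $t6, $t6, 11: $t6=11|11=11
after srl $t4, $t4, 2: $t4=0>>2=0
after mul $t4, $t4, $t6: $t4=0*11=0
after sub $t7, $t7, 1: $t7=6-1=5
cmp $t7, 4  (cmp 5,4)
bgt start: taken
after or $t6, $t6, 11: $t6=11|11=11
after srl $t4, $t4, 2: $t4=0>>2=0
after mul $t4, $t4, $t6: $t4=0*11=0
after sub $t7, $t7, 1: $t7=5-1=4
cmp $t7, 4  (cmp 4,4)
bgt start: not taken
halt.
Total executed instructions: 22.

22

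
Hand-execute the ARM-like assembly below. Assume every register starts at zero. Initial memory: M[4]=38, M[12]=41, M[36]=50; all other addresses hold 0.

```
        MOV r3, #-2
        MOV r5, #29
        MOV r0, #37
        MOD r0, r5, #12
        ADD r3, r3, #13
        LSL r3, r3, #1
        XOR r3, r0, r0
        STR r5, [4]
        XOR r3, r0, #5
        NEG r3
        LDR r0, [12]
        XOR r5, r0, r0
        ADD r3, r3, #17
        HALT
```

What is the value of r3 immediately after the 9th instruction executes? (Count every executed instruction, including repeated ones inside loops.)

0

after MOV r3, #-2: r3=-2
after MOV r5, #29: r5=29
after MOV r0, #37: r0=37
after MOD r0, r5, #12: r0=29%12=5
after ADD r3, r3, #13: r3=(-2)+13=11
after LSL r3, r3, #1: r3=11<<1=22
after XOR r3, r0, r0: r3=5^5=0
STR r5, [4] → M[4]=29
after XOR r3, r0, #5: r3=5^5=0
After step 9: r3 = 0.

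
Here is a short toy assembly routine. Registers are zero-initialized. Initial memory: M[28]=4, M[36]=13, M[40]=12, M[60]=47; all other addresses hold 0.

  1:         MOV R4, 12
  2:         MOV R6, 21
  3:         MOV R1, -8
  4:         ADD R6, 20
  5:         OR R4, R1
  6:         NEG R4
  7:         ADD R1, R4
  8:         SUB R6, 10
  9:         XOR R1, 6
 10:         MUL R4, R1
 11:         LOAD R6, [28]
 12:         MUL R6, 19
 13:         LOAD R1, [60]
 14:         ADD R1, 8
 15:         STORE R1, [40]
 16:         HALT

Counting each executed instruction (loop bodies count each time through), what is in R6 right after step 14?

MOV R4, 12 → R4=12
MOV R6, 21 → R6=21
MOV R1, -8 → R1=-8
ADD R6, 20 → R6=21+20=41
OR R4, R1 → R4=12|(-8)=-4
NEG R4 → R4=-(-4)=4
ADD R1, R4 → R1=(-8)+4=-4
SUB R6, 10 → R6=41-10=31
XOR R1, 6 → R1=(-4)^6=-6
MUL R4, R1 → R4=4*(-6)=-24
LOAD R6, [28] → R6=M[28]=4
MUL R6, 19 → R6=4*19=76
LOAD R1, [60] → R1=M[60]=47
ADD R1, 8 → R1=47+8=55
After step 14: R6 = 76.

76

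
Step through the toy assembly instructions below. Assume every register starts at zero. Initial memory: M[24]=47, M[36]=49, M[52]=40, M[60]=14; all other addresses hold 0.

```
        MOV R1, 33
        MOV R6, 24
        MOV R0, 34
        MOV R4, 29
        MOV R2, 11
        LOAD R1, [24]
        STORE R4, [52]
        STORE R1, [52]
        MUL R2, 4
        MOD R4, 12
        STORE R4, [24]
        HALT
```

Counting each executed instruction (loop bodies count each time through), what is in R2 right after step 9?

after MOV R1, 33: R1=33
after MOV R6, 24: R6=24
after MOV R0, 34: R0=34
after MOV R4, 29: R4=29
after MOV R2, 11: R2=11
after LOAD R1, [24]: R1=M[24]=47
STORE R4, [52] → M[52]=29
STORE R1, [52] → M[52]=47
after MUL R2, 4: R2=11*4=44
After step 9: R2 = 44.

44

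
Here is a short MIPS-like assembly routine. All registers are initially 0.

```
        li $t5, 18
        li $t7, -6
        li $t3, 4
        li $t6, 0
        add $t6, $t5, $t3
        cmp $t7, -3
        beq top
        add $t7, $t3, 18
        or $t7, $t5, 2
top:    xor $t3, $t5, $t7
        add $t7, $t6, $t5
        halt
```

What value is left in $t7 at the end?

40

$t5=18
$t7=-6
$t3=4
$t6=0
$t6=18+4=22
cmp $t7, -3  (cmp -6,-3)
beq top: not taken
$t7=4+18=22
$t7=18|2=18
$t3=18^18=0
$t7=22+18=40
halt.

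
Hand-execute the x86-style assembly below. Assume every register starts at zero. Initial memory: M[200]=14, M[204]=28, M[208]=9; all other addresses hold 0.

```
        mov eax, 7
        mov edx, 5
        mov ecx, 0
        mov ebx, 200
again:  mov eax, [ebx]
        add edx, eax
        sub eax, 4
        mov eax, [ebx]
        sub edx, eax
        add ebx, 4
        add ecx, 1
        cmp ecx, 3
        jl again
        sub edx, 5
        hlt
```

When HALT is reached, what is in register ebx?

mov eax, 7 → eax=7
mov edx, 5 → edx=5
mov ecx, 0 → ecx=0
mov ebx, 200 → ebx=200
mov eax, [ebx] → eax=M[200]=14
add edx, eax → edx=5+14=19
sub eax, 4 → eax=14-4=10
mov eax, [ebx] → eax=M[200]=14
sub edx, eax → edx=19-14=5
add ebx, 4 → ebx=200+4=204
add ecx, 1 → ecx=0+1=1
cmp ecx, 3  (cmp 1,3)
jl again: taken
mov eax, [ebx] → eax=M[204]=28
add edx, eax → edx=5+28=33
sub eax, 4 → eax=28-4=24
mov eax, [ebx] → eax=M[204]=28
sub edx, eax → edx=33-28=5
add ebx, 4 → ebx=204+4=208
add ecx, 1 → ecx=1+1=2
cmp ecx, 3  (cmp 2,3)
jl again: taken
mov eax, [ebx] → eax=M[208]=9
add edx, eax → edx=5+9=14
sub eax, 4 → eax=9-4=5
mov eax, [ebx] → eax=M[208]=9
sub edx, eax → edx=14-9=5
add ebx, 4 → ebx=208+4=212
add ecx, 1 → ecx=2+1=3
cmp ecx, 3  (cmp 3,3)
jl again: not taken
sub edx, 5 → edx=5-5=0
halt.

212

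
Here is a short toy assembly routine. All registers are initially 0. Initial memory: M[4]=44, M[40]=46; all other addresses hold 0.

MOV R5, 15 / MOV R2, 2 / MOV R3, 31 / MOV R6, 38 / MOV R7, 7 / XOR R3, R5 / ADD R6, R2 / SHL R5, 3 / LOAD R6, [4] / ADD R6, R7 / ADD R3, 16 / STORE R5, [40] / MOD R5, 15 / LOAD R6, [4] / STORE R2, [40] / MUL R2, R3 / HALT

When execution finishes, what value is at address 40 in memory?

2

MOV R5, 15 → R5=15
MOV R2, 2 → R2=2
MOV R3, 31 → R3=31
MOV R6, 38 → R6=38
MOV R7, 7 → R7=7
XOR R3, R5 → R3=31^15=16
ADD R6, R2 → R6=38+2=40
SHL R5, 3 → R5=15<<3=120
LOAD R6, [4] → R6=M[4]=44
ADD R6, R7 → R6=44+7=51
ADD R3, 16 → R3=16+16=32
STORE R5, [40] → M[40]=120
MOD R5, 15 → R5=120%15=0
LOAD R6, [4] → R6=M[4]=44
STORE R2, [40] → M[40]=2
MUL R2, R3 → R2=2*32=64
halt.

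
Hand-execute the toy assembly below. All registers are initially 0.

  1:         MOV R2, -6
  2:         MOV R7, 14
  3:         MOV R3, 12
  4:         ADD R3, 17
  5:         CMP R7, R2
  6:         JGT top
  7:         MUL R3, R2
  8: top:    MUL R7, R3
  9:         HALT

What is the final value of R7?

R2=-6
R7=14
R3=12
R3=12+17=29
CMP R7, R2  (cmp 14,-6)
JGT top: taken
R7=14*29=406
halt.

406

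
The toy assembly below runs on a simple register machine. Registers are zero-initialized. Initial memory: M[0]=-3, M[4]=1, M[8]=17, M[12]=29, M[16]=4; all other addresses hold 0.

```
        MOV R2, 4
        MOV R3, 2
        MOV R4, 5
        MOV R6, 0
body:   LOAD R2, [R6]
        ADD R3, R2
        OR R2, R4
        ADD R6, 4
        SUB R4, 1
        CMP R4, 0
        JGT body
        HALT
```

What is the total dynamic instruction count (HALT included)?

40

after MOV R2, 4: R2=4
after MOV R3, 2: R3=2
after MOV R4, 5: R4=5
after MOV R6, 0: R6=0
after LOAD R2, [R6]: R2=M[0]=-3
after ADD R3, R2: R3=2+(-3)=-1
after OR R2, R4: R2=(-3)|5=-3
after ADD R6, 4: R6=0+4=4
after SUB R4, 1: R4=5-1=4
CMP R4, 0  (cmp 4,0)
JGT body: taken
after LOAD R2, [R6]: R2=M[4]=1
after ADD R3, R2: R3=(-1)+1=0
after OR R2, R4: R2=1|4=5
after ADD R6, 4: R6=4+4=8
after SUB R4, 1: R4=4-1=3
CMP R4, 0  (cmp 3,0)
JGT body: taken
after LOAD R2, [R6]: R2=M[8]=17
after ADD R3, R2: R3=0+17=17
after OR R2, R4: R2=17|3=19
after ADD R6, 4: R6=8+4=12
after SUB R4, 1: R4=3-1=2
CMP R4, 0  (cmp 2,0)
JGT body: taken
after LOAD R2, [R6]: R2=M[12]=29
after ADD R3, R2: R3=17+29=46
after OR R2, R4: R2=29|2=31
after ADD R6, 4: R6=12+4=16
after SUB R4, 1: R4=2-1=1
CMP R4, 0  (cmp 1,0)
JGT body: taken
after LOAD R2, [R6]: R2=M[16]=4
after ADD R3, R2: R3=46+4=50
after OR R2, R4: R2=4|1=5
after ADD R6, 4: R6=16+4=20
after SUB R4, 1: R4=1-1=0
CMP R4, 0  (cmp 0,0)
JGT body: not taken
halt.
Total executed instructions: 40.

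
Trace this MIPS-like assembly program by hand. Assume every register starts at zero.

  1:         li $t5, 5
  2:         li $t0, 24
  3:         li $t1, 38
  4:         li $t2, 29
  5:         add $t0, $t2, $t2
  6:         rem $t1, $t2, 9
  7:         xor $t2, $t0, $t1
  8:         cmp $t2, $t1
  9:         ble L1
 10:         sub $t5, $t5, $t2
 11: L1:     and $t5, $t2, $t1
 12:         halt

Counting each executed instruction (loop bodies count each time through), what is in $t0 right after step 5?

58

li $t5, 5 → $t5=5
li $t0, 24 → $t0=24
li $t1, 38 → $t1=38
li $t2, 29 → $t2=29
add $t0, $t2, $t2 → $t0=29+29=58
After step 5: $t0 = 58.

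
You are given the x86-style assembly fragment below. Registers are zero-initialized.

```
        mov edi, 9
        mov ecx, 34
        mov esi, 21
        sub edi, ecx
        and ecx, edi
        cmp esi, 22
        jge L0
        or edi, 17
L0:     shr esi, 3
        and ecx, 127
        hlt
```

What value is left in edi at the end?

edi=9
ecx=34
esi=21
edi=9-34=-25
ecx=34&(-25)=34
cmp esi, 22  (cmp 21,22)
jge L0: not taken
edi=(-25)|17=-9
esi=21>>3=2
ecx=34&127=34
halt.

-9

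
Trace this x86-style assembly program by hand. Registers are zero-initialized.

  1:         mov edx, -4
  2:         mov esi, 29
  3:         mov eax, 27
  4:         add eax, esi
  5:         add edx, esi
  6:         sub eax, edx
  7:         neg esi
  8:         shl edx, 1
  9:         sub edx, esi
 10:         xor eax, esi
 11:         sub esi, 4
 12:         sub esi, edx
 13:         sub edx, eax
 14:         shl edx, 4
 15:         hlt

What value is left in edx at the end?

1328

mov edx, -4 → edx=-4
mov esi, 29 → esi=29
mov eax, 27 → eax=27
add eax, esi → eax=27+29=56
add edx, esi → edx=(-4)+29=25
sub eax, edx → eax=56-25=31
neg esi → esi=-(29)=-29
shl edx, 1 → edx=25<<1=50
sub edx, esi → edx=50-(-29)=79
xor eax, esi → eax=31^(-29)=-4
sub esi, 4 → esi=(-29)-4=-33
sub esi, edx → esi=(-33)-79=-112
sub edx, eax → edx=79-(-4)=83
shl edx, 4 → edx=83<<4=1328
halt.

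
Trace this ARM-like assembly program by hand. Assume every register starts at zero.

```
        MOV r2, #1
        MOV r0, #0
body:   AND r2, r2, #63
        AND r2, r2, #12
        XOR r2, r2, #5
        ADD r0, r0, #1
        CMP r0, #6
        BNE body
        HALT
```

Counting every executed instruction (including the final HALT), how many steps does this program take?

MOV r2, #1 → r2=1
MOV r0, #0 → r0=0
AND r2, r2, #63 → r2=1&63=1
AND r2, r2, #12 → r2=1&12=0
XOR r2, r2, #5 → r2=0^5=5
ADD r0, r0, #1 → r0=0+1=1
CMP r0, #6  (cmp 1,6)
BNE body: taken
AND r2, r2, #63 → r2=5&63=5
AND r2, r2, #12 → r2=5&12=4
XOR r2, r2, #5 → r2=4^5=1
ADD r0, r0, #1 → r0=1+1=2
CMP r0, #6  (cmp 2,6)
BNE body: taken
AND r2, r2, #63 → r2=1&63=1
AND r2, r2, #12 → r2=1&12=0
XOR r2, r2, #5 → r2=0^5=5
ADD r0, r0, #1 → r0=2+1=3
CMP r0, #6  (cmp 3,6)
BNE body: taken
AND r2, r2, #63 → r2=5&63=5
AND r2, r2, #12 → r2=5&12=4
XOR r2, r2, #5 → r2=4^5=1
ADD r0, r0, #1 → r0=3+1=4
CMP r0, #6  (cmp 4,6)
BNE body: taken
AND r2, r2, #63 → r2=1&63=1
AND r2, r2, #12 → r2=1&12=0
XOR r2, r2, #5 → r2=0^5=5
ADD r0, r0, #1 → r0=4+1=5
CMP r0, #6  (cmp 5,6)
BNE body: taken
AND r2, r2, #63 → r2=5&63=5
AND r2, r2, #12 → r2=5&12=4
XOR r2, r2, #5 → r2=4^5=1
ADD r0, r0, #1 → r0=5+1=6
CMP r0, #6  (cmp 6,6)
BNE body: not taken
halt.
Total executed instructions: 39.

39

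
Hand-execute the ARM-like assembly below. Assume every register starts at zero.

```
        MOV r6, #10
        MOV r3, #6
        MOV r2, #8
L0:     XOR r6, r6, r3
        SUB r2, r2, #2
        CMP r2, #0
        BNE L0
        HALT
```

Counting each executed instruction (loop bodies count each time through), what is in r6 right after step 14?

12

r6=10
r3=6
r2=8
r6=10^6=12
r2=8-2=6
CMP r2, #0  (cmp 6,0)
BNE L0: taken
r6=12^6=10
r2=6-2=4
CMP r2, #0  (cmp 4,0)
BNE L0: taken
r6=10^6=12
r2=4-2=2
CMP r2, #0  (cmp 2,0)
After step 14: r6 = 12.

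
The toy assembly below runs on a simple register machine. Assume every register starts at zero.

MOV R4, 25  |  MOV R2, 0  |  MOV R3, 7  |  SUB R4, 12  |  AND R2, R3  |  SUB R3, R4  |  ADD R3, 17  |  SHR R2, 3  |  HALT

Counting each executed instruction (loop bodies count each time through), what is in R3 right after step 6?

-6

after MOV R4, 25: R4=25
after MOV R2, 0: R2=0
after MOV R3, 7: R3=7
after SUB R4, 12: R4=25-12=13
after AND R2, R3: R2=0&7=0
after SUB R3, R4: R3=7-13=-6
After step 6: R3 = -6.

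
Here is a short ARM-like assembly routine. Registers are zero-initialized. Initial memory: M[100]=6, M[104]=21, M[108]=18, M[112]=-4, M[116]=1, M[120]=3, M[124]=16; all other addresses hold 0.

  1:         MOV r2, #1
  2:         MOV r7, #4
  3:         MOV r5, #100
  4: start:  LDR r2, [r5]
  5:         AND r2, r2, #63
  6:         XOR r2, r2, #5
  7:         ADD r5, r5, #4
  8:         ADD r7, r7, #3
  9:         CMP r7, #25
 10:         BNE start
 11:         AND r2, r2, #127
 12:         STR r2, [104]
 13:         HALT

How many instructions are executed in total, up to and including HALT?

r2=1
r7=4
r5=100
r2=M[100]=6
r2=6&63=6
r2=6^5=3
r5=100+4=104
r7=4+3=7
CMP r7, #25  (cmp 7,25)
BNE start: taken
r2=M[104]=21
r2=21&63=21
r2=21^5=16
r5=104+4=108
r7=7+3=10
CMP r7, #25  (cmp 10,25)
BNE start: taken
r2=M[108]=18
r2=18&63=18
r2=18^5=23
r5=108+4=112
r7=10+3=13
CMP r7, #25  (cmp 13,25)
BNE start: taken
r2=M[112]=-4
r2=(-4)&63=60
r2=60^5=57
r5=112+4=116
r7=13+3=16
CMP r7, #25  (cmp 16,25)
BNE start: taken
r2=M[116]=1
r2=1&63=1
r2=1^5=4
r5=116+4=120
r7=16+3=19
CMP r7, #25  (cmp 19,25)
BNE start: taken
r2=M[120]=3
r2=3&63=3
r2=3^5=6
r5=120+4=124
r7=19+3=22
CMP r7, #25  (cmp 22,25)
BNE start: taken
r2=M[124]=16
r2=16&63=16
r2=16^5=21
r5=124+4=128
r7=22+3=25
CMP r7, #25  (cmp 25,25)
BNE start: not taken
r2=21&127=21
STR r2, [104] → M[104]=21
halt.
Total executed instructions: 55.

55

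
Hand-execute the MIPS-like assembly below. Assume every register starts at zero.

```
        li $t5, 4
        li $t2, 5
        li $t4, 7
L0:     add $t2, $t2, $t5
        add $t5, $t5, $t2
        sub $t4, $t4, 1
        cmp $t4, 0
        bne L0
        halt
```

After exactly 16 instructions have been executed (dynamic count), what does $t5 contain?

li $t5, 4 → $t5=4
li $t2, 5 → $t2=5
li $t4, 7 → $t4=7
add $t2, $t2, $t5 → $t2=5+4=9
add $t5, $t5, $t2 → $t5=4+9=13
sub $t4, $t4, 1 → $t4=7-1=6
cmp $t4, 0  (cmp 6,0)
bne L0: taken
add $t2, $t2, $t5 → $t2=9+13=22
add $t5, $t5, $t2 → $t5=13+22=35
sub $t4, $t4, 1 → $t4=6-1=5
cmp $t4, 0  (cmp 5,0)
bne L0: taken
add $t2, $t2, $t5 → $t2=22+35=57
add $t5, $t5, $t2 → $t5=35+57=92
sub $t4, $t4, 1 → $t4=5-1=4
After step 16: $t5 = 92.

92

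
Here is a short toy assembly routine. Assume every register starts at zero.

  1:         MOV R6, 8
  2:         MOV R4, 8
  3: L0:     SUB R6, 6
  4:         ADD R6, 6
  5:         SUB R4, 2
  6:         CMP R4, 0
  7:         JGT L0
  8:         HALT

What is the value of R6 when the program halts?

MOV R6, 8 → R6=8
MOV R4, 8 → R4=8
SUB R6, 6 → R6=8-6=2
ADD R6, 6 → R6=2+6=8
SUB R4, 2 → R4=8-2=6
CMP R4, 0  (cmp 6,0)
JGT L0: taken
SUB R6, 6 → R6=8-6=2
ADD R6, 6 → R6=2+6=8
SUB R4, 2 → R4=6-2=4
CMP R4, 0  (cmp 4,0)
JGT L0: taken
SUB R6, 6 → R6=8-6=2
ADD R6, 6 → R6=2+6=8
SUB R4, 2 → R4=4-2=2
CMP R4, 0  (cmp 2,0)
JGT L0: taken
SUB R6, 6 → R6=8-6=2
ADD R6, 6 → R6=2+6=8
SUB R4, 2 → R4=2-2=0
CMP R4, 0  (cmp 0,0)
JGT L0: not taken
halt.

8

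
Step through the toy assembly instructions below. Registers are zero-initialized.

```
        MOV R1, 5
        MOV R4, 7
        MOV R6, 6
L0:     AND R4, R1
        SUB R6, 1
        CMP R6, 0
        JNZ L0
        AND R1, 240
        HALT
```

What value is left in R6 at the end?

MOV R1, 5 → R1=5
MOV R4, 7 → R4=7
MOV R6, 6 → R6=6
AND R4, R1 → R4=7&5=5
SUB R6, 1 → R6=6-1=5
CMP R6, 0  (cmp 5,0)
JNZ L0: taken
AND R4, R1 → R4=5&5=5
SUB R6, 1 → R6=5-1=4
CMP R6, 0  (cmp 4,0)
JNZ L0: taken
AND R4, R1 → R4=5&5=5
SUB R6, 1 → R6=4-1=3
CMP R6, 0  (cmp 3,0)
JNZ L0: taken
AND R4, R1 → R4=5&5=5
SUB R6, 1 → R6=3-1=2
CMP R6, 0  (cmp 2,0)
JNZ L0: taken
AND R4, R1 → R4=5&5=5
SUB R6, 1 → R6=2-1=1
CMP R6, 0  (cmp 1,0)
JNZ L0: taken
AND R4, R1 → R4=5&5=5
SUB R6, 1 → R6=1-1=0
CMP R6, 0  (cmp 0,0)
JNZ L0: not taken
AND R1, 240 → R1=5&240=0
halt.

0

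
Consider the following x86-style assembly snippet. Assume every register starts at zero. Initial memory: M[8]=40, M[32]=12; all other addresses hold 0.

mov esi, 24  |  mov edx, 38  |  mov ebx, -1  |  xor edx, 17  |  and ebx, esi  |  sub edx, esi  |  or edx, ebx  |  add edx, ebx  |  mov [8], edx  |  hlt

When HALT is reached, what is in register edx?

55

after mov esi, 24: esi=24
after mov edx, 38: edx=38
after mov ebx, -1: ebx=-1
after xor edx, 17: edx=38^17=55
after and ebx, esi: ebx=(-1)&24=24
after sub edx, esi: edx=55-24=31
after or edx, ebx: edx=31|24=31
after add edx, ebx: edx=31+24=55
mov [8], edx → M[8]=55
halt.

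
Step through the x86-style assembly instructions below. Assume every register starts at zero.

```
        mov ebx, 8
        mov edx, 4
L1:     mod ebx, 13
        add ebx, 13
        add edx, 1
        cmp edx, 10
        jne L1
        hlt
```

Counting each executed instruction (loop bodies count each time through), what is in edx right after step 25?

9

ebx=8
edx=4
ebx=8%13=8
ebx=8+13=21
edx=4+1=5
cmp edx, 10  (cmp 5,10)
jne L1: taken
ebx=21%13=8
ebx=8+13=21
edx=5+1=6
cmp edx, 10  (cmp 6,10)
jne L1: taken
ebx=21%13=8
ebx=8+13=21
edx=6+1=7
cmp edx, 10  (cmp 7,10)
jne L1: taken
ebx=21%13=8
ebx=8+13=21
edx=7+1=8
cmp edx, 10  (cmp 8,10)
jne L1: taken
ebx=21%13=8
ebx=8+13=21
edx=8+1=9
After step 25: edx = 9.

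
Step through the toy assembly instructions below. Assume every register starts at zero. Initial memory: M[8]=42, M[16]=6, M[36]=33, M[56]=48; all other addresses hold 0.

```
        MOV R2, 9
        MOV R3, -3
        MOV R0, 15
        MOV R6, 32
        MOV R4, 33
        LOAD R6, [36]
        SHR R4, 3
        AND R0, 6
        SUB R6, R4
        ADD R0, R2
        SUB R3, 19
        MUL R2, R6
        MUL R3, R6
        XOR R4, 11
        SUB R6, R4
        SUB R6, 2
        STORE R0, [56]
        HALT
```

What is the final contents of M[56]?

15

MOV R2, 9 → R2=9
MOV R3, -3 → R3=-3
MOV R0, 15 → R0=15
MOV R6, 32 → R6=32
MOV R4, 33 → R4=33
LOAD R6, [36] → R6=M[36]=33
SHR R4, 3 → R4=33>>3=4
AND R0, 6 → R0=15&6=6
SUB R6, R4 → R6=33-4=29
ADD R0, R2 → R0=6+9=15
SUB R3, 19 → R3=(-3)-19=-22
MUL R2, R6 → R2=9*29=261
MUL R3, R6 → R3=(-22)*29=-638
XOR R4, 11 → R4=4^11=15
SUB R6, R4 → R6=29-15=14
SUB R6, 2 → R6=14-2=12
STORE R0, [56] → M[56]=15
halt.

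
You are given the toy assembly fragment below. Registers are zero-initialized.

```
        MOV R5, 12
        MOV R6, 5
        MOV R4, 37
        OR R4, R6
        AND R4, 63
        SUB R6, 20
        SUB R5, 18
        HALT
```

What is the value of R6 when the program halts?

MOV R5, 12 → R5=12
MOV R6, 5 → R6=5
MOV R4, 37 → R4=37
OR R4, R6 → R4=37|5=37
AND R4, 63 → R4=37&63=37
SUB R6, 20 → R6=5-20=-15
SUB R5, 18 → R5=12-18=-6
halt.

-15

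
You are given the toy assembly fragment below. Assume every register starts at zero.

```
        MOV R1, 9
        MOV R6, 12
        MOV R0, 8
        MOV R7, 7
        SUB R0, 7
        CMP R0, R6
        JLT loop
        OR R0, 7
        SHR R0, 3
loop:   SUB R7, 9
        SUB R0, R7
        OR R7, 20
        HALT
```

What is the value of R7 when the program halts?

-2

after MOV R1, 9: R1=9
after MOV R6, 12: R6=12
after MOV R0, 8: R0=8
after MOV R7, 7: R7=7
after SUB R0, 7: R0=8-7=1
CMP R0, R6  (cmp 1,12)
JLT loop: taken
after SUB R7, 9: R7=7-9=-2
after SUB R0, R7: R0=1-(-2)=3
after OR R7, 20: R7=(-2)|20=-2
halt.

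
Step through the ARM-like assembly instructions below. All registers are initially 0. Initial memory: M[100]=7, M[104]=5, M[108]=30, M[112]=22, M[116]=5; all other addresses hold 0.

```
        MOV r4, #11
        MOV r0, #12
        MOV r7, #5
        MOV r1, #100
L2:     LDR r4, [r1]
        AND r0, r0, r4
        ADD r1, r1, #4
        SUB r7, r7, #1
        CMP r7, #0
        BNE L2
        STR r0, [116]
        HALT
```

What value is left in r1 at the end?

MOV r4, #11 → r4=11
MOV r0, #12 → r0=12
MOV r7, #5 → r7=5
MOV r1, #100 → r1=100
LDR r4, [r1] → r4=M[100]=7
AND r0, r0, r4 → r0=12&7=4
ADD r1, r1, #4 → r1=100+4=104
SUB r7, r7, #1 → r7=5-1=4
CMP r7, #0  (cmp 4,0)
BNE L2: taken
LDR r4, [r1] → r4=M[104]=5
AND r0, r0, r4 → r0=4&5=4
ADD r1, r1, #4 → r1=104+4=108
SUB r7, r7, #1 → r7=4-1=3
CMP r7, #0  (cmp 3,0)
BNE L2: taken
LDR r4, [r1] → r4=M[108]=30
AND r0, r0, r4 → r0=4&30=4
ADD r1, r1, #4 → r1=108+4=112
SUB r7, r7, #1 → r7=3-1=2
CMP r7, #0  (cmp 2,0)
BNE L2: taken
LDR r4, [r1] → r4=M[112]=22
AND r0, r0, r4 → r0=4&22=4
ADD r1, r1, #4 → r1=112+4=116
SUB r7, r7, #1 → r7=2-1=1
CMP r7, #0  (cmp 1,0)
BNE L2: taken
LDR r4, [r1] → r4=M[116]=5
AND r0, r0, r4 → r0=4&5=4
ADD r1, r1, #4 → r1=116+4=120
SUB r7, r7, #1 → r7=1-1=0
CMP r7, #0  (cmp 0,0)
BNE L2: not taken
STR r0, [116] → M[116]=4
halt.

120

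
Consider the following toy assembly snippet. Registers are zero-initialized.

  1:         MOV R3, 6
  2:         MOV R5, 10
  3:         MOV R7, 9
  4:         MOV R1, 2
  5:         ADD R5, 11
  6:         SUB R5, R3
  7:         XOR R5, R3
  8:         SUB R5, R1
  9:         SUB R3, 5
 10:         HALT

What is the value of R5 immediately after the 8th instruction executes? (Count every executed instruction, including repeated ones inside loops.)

7

MOV R3, 6 → R3=6
MOV R5, 10 → R5=10
MOV R7, 9 → R7=9
MOV R1, 2 → R1=2
ADD R5, 11 → R5=10+11=21
SUB R5, R3 → R5=21-6=15
XOR R5, R3 → R5=15^6=9
SUB R5, R1 → R5=9-2=7
After step 8: R5 = 7.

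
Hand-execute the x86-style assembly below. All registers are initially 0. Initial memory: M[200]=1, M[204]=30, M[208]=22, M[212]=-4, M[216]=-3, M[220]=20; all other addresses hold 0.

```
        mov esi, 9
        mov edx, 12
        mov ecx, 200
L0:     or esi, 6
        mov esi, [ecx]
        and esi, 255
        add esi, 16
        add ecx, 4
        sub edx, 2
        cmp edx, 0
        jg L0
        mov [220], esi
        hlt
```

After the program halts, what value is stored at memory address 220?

mov esi, 9 → esi=9
mov edx, 12 → edx=12
mov ecx, 200 → ecx=200
or esi, 6 → esi=9|6=15
mov esi, [ecx] → esi=M[200]=1
and esi, 255 → esi=1&255=1
add esi, 16 → esi=1+16=17
add ecx, 4 → ecx=200+4=204
sub edx, 2 → edx=12-2=10
cmp edx, 0  (cmp 10,0)
jg L0: taken
or esi, 6 → esi=17|6=23
mov esi, [ecx] → esi=M[204]=30
and esi, 255 → esi=30&255=30
add esi, 16 → esi=30+16=46
add ecx, 4 → ecx=204+4=208
sub edx, 2 → edx=10-2=8
cmp edx, 0  (cmp 8,0)
jg L0: taken
or esi, 6 → esi=46|6=46
mov esi, [ecx] → esi=M[208]=22
and esi, 255 → esi=22&255=22
add esi, 16 → esi=22+16=38
add ecx, 4 → ecx=208+4=212
sub edx, 2 → edx=8-2=6
cmp edx, 0  (cmp 6,0)
jg L0: taken
or esi, 6 → esi=38|6=38
mov esi, [ecx] → esi=M[212]=-4
and esi, 255 → esi=(-4)&255=252
add esi, 16 → esi=252+16=268
add ecx, 4 → ecx=212+4=216
sub edx, 2 → edx=6-2=4
cmp edx, 0  (cmp 4,0)
jg L0: taken
or esi, 6 → esi=268|6=270
mov esi, [ecx] → esi=M[216]=-3
and esi, 255 → esi=(-3)&255=253
add esi, 16 → esi=253+16=269
add ecx, 4 → ecx=216+4=220
sub edx, 2 → edx=4-2=2
cmp edx, 0  (cmp 2,0)
jg L0: taken
or esi, 6 → esi=269|6=271
mov esi, [ecx] → esi=M[220]=20
and esi, 255 → esi=20&255=20
add esi, 16 → esi=20+16=36
add ecx, 4 → ecx=220+4=224
sub edx, 2 → edx=2-2=0
cmp edx, 0  (cmp 0,0)
jg L0: not taken
mov [220], esi → M[220]=36
halt.

36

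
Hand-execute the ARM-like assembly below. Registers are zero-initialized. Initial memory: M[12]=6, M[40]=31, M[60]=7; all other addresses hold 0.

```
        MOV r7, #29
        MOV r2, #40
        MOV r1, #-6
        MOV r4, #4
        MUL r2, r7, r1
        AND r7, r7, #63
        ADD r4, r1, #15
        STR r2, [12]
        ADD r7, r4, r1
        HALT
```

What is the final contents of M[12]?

-174

r7=29
r2=40
r1=-6
r4=4
r2=29*(-6)=-174
r7=29&63=29
r4=(-6)+15=9
STR r2, [12] → M[12]=-174
r7=9+(-6)=3
halt.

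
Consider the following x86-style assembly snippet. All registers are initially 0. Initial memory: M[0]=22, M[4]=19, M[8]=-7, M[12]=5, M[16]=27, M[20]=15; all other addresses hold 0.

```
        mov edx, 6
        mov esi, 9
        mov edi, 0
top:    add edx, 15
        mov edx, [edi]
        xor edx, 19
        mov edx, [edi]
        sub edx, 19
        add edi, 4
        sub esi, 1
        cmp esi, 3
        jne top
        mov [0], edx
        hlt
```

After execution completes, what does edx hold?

after mov edx, 6: edx=6
after mov esi, 9: esi=9
after mov edi, 0: edi=0
after add edx, 15: edx=6+15=21
after mov edx, [edi]: edx=M[0]=22
after xor edx, 19: edx=22^19=5
after mov edx, [edi]: edx=M[0]=22
after sub edx, 19: edx=22-19=3
after add edi, 4: edi=0+4=4
after sub esi, 1: esi=9-1=8
cmp esi, 3  (cmp 8,3)
jne top: taken
after add edx, 15: edx=3+15=18
after mov edx, [edi]: edx=M[4]=19
after xor edx, 19: edx=19^19=0
after mov edx, [edi]: edx=M[4]=19
after sub edx, 19: edx=19-19=0
after add edi, 4: edi=4+4=8
after sub esi, 1: esi=8-1=7
cmp esi, 3  (cmp 7,3)
jne top: taken
after add edx, 15: edx=0+15=15
after mov edx, [edi]: edx=M[8]=-7
after xor edx, 19: edx=(-7)^19=-22
after mov edx, [edi]: edx=M[8]=-7
after sub edx, 19: edx=(-7)-19=-26
after add edi, 4: edi=8+4=12
after sub esi, 1: esi=7-1=6
cmp esi, 3  (cmp 6,3)
jne top: taken
after add edx, 15: edx=(-26)+15=-11
after mov edx, [edi]: edx=M[12]=5
after xor edx, 19: edx=5^19=22
after mov edx, [edi]: edx=M[12]=5
after sub edx, 19: edx=5-19=-14
after add edi, 4: edi=12+4=16
after sub esi, 1: esi=6-1=5
cmp esi, 3  (cmp 5,3)
jne top: taken
after add edx, 15: edx=(-14)+15=1
after mov edx, [edi]: edx=M[16]=27
after xor edx, 19: edx=27^19=8
after mov edx, [edi]: edx=M[16]=27
after sub edx, 19: edx=27-19=8
after add edi, 4: edi=16+4=20
after sub esi, 1: esi=5-1=4
cmp esi, 3  (cmp 4,3)
jne top: taken
after add edx, 15: edx=8+15=23
after mov edx, [edi]: edx=M[20]=15
after xor edx, 19: edx=15^19=28
after mov edx, [edi]: edx=M[20]=15
after sub edx, 19: edx=15-19=-4
after add edi, 4: edi=20+4=24
after sub esi, 1: esi=4-1=3
cmp esi, 3  (cmp 3,3)
jne top: not taken
mov [0], edx → M[0]=-4
halt.

-4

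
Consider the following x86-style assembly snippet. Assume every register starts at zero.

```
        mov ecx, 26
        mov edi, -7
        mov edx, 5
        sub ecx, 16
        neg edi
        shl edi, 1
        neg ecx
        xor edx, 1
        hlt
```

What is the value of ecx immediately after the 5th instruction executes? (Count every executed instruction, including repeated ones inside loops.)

ecx=26
edi=-7
edx=5
ecx=26-16=10
edi=-(-7)=7
After step 5: ecx = 10.

10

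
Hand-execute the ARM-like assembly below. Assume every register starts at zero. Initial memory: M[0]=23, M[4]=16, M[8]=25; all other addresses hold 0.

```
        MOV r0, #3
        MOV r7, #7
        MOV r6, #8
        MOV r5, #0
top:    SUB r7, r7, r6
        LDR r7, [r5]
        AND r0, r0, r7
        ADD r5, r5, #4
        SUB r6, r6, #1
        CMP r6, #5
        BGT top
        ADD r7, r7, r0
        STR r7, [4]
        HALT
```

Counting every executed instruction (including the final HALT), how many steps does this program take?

28

MOV r0, #3 → r0=3
MOV r7, #7 → r7=7
MOV r6, #8 → r6=8
MOV r5, #0 → r5=0
SUB r7, r7, r6 → r7=7-8=-1
LDR r7, [r5] → r7=M[0]=23
AND r0, r0, r7 → r0=3&23=3
ADD r5, r5, #4 → r5=0+4=4
SUB r6, r6, #1 → r6=8-1=7
CMP r6, #5  (cmp 7,5)
BGT top: taken
SUB r7, r7, r6 → r7=23-7=16
LDR r7, [r5] → r7=M[4]=16
AND r0, r0, r7 → r0=3&16=0
ADD r5, r5, #4 → r5=4+4=8
SUB r6, r6, #1 → r6=7-1=6
CMP r6, #5  (cmp 6,5)
BGT top: taken
SUB r7, r7, r6 → r7=16-6=10
LDR r7, [r5] → r7=M[8]=25
AND r0, r0, r7 → r0=0&25=0
ADD r5, r5, #4 → r5=8+4=12
SUB r6, r6, #1 → r6=6-1=5
CMP r6, #5  (cmp 5,5)
BGT top: not taken
ADD r7, r7, r0 → r7=25+0=25
STR r7, [4] → M[4]=25
halt.
Total executed instructions: 28.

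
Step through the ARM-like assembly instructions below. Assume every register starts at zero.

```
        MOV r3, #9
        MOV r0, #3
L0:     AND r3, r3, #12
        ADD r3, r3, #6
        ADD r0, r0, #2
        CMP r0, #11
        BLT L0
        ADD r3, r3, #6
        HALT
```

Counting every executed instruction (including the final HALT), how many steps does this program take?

24

MOV r3, #9 → r3=9
MOV r0, #3 → r0=3
AND r3, r3, #12 → r3=9&12=8
ADD r3, r3, #6 → r3=8+6=14
ADD r0, r0, #2 → r0=3+2=5
CMP r0, #11  (cmp 5,11)
BLT L0: taken
AND r3, r3, #12 → r3=14&12=12
ADD r3, r3, #6 → r3=12+6=18
ADD r0, r0, #2 → r0=5+2=7
CMP r0, #11  (cmp 7,11)
BLT L0: taken
AND r3, r3, #12 → r3=18&12=0
ADD r3, r3, #6 → r3=0+6=6
ADD r0, r0, #2 → r0=7+2=9
CMP r0, #11  (cmp 9,11)
BLT L0: taken
AND r3, r3, #12 → r3=6&12=4
ADD r3, r3, #6 → r3=4+6=10
ADD r0, r0, #2 → r0=9+2=11
CMP r0, #11  (cmp 11,11)
BLT L0: not taken
ADD r3, r3, #6 → r3=10+6=16
halt.
Total executed instructions: 24.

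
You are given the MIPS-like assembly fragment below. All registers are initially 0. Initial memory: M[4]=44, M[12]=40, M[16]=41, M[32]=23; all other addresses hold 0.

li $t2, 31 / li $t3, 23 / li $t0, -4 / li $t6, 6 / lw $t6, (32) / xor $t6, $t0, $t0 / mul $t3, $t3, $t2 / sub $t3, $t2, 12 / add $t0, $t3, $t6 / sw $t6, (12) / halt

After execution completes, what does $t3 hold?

$t2=31
$t3=23
$t0=-4
$t6=6
$t6=M[32]=23
$t6=(-4)^(-4)=0
$t3=23*31=713
$t3=31-12=19
$t0=19+0=19
sw $t6, (12) → M[12]=0
halt.

19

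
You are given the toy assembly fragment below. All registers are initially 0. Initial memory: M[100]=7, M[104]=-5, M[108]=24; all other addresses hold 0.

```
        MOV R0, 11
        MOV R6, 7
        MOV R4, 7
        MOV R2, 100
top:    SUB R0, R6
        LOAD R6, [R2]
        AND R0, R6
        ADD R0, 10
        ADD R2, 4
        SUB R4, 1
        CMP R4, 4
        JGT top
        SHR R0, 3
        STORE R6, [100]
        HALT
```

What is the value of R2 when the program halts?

112

MOV R0, 11 → R0=11
MOV R6, 7 → R6=7
MOV R4, 7 → R4=7
MOV R2, 100 → R2=100
SUB R0, R6 → R0=11-7=4
LOAD R6, [R2] → R6=M[100]=7
AND R0, R6 → R0=4&7=4
ADD R0, 10 → R0=4+10=14
ADD R2, 4 → R2=100+4=104
SUB R4, 1 → R4=7-1=6
CMP R4, 4  (cmp 6,4)
JGT top: taken
SUB R0, R6 → R0=14-7=7
LOAD R6, [R2] → R6=M[104]=-5
AND R0, R6 → R0=7&(-5)=3
ADD R0, 10 → R0=3+10=13
ADD R2, 4 → R2=104+4=108
SUB R4, 1 → R4=6-1=5
CMP R4, 4  (cmp 5,4)
JGT top: taken
SUB R0, R6 → R0=13-(-5)=18
LOAD R6, [R2] → R6=M[108]=24
AND R0, R6 → R0=18&24=16
ADD R0, 10 → R0=16+10=26
ADD R2, 4 → R2=108+4=112
SUB R4, 1 → R4=5-1=4
CMP R4, 4  (cmp 4,4)
JGT top: not taken
SHR R0, 3 → R0=26>>3=3
STORE R6, [100] → M[100]=24
halt.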